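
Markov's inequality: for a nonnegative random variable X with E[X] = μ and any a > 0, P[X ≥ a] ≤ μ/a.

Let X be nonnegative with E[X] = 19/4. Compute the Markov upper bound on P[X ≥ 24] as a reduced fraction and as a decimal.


μ = E[X] = 19/4, a = 24.
Markov: P[X ≥ 24] ≤ μ/a = (19/4)/24 = 19/96.
Numerically: ≈ 0.1979.
(Since a = 24 > μ = 4.7500, the bound 19/96 is < 1 and informative.)

P[X ≥ 24] ≤ 19/96 ≈ 0.1979.


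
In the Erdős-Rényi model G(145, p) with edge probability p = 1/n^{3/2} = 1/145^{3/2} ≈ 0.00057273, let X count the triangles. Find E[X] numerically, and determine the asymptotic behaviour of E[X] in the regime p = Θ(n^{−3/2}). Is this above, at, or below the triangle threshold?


Number of potential triangles: C(145, 3) = 497640.
Each occurs with probability p³ ≈ (0.00057273)³ ≈ 1.8786418e-10.
By linearity: E[X] = C(145, 3)·p³ ≈ 497640 · 1.8786418e-10 ≈ 0.00009.
Since α = 3/2 > 1, p = c/n^{3/2} = o(1/n) is below the triangle threshold p ~ 1/n. Asymptotically E[X] ~ (c³/6)·n^{3(1−α)} = (1³/6)·n^{-1.5} → 0, so by Markov's inequality G has no triangles w.h.p.

E[X] ≈ 0.00009; in regime p = Θ(1/n^{3/2}) E[X] tends to 0 (below the triangle threshold p ~ 1/n).


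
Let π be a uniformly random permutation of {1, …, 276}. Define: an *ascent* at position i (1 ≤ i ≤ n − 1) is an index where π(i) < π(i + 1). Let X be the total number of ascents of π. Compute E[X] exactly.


Write X = Σ X_I over i = 1, …, 275, with X_I the indicator of one ascent.
There are 275 indicators.
For each fixed i, the pair (π(i), π(i+1)) is a uniformly random ordered pair of distinct values from {1, …, 276}; by symmetry P[π(i) < π(i+1)] = 1/2.
By linearity: E[X] = 275 · (1/2) = (276 − 1) · (1/2) = 275/2 ≈ 137.50000.

E[X] = 275/2 = 137.50000.


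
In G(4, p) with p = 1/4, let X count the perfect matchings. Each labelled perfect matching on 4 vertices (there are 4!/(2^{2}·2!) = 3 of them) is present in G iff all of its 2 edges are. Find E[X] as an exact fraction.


K_4 has 4!/(2^{2}·2!) = 3 labelled perfect matchings.
For each such perfect matching H, let X_H = 1 if all 2 edges of H are present in G. Then P[X_H = 1] = p^{2} = (1/4)^{2} = 1/16.
By linearity of expectation: E[X] = Σ_H E[X_H] = 3 · p^{2} = 3 · 1/16 = 3/16.
Numerically: E[X] ≈ 0.1875.

E[X] = 3 · (1/4)^{2} = 3/16 ≈ 0.1875.


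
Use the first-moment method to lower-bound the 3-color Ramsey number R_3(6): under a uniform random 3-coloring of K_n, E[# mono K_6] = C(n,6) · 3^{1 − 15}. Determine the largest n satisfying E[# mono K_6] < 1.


We need C(n, 6) · 3^{1 − 15} < 1, i.e. C(n, 6) < 3^{15 − 1} = 4782969.
Check values of n near the boundary:
  n = 40: C(40, 6) = 3838380; 3838380 < 4782969? YES
  n = 41: C(41, 6) = 4496388; 4496388 < 4782969? YES
  n = 42: C(42, 6) = 5245786; 5245786 < 4782969? NO
  n = 43: C(43, 6) = 6096454; 6096454 < 4782969? NO
  n = 44: C(44, 6) = 7059052; 7059052 < 4782969? NO
The largest n with C(n, 6) < 4782969 is n = 41 (where E[X] = 1498796/1594323 ≈ 0.940083). Hence R_3(6) > 41, i.e. R_3(6) ≥ 42.

Largest n = 41; hence R_3(6) > 41.


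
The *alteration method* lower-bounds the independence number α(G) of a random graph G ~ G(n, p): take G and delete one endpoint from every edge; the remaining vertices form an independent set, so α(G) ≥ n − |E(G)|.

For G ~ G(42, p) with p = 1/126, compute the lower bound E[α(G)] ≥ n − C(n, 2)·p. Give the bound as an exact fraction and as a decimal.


E[|E(G)|] = C(42, 2)·p = 861 · (1/126) = 41/6.
E[α(G)] ≥ n − E[|E(G)|] = 42 − 41/6 = 211/6.
Numerically: ≈ 35.166667.
(This is only a lower bound; the true E[α(G)] may be larger.)

E[α(G)] ≥ 211/6 ≈ 35.166667.


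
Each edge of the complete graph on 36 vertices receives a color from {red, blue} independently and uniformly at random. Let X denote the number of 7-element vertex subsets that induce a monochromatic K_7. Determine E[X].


Let X = Σ_S X_S over the C(36, 7) = 8347680 subsets S of size 7, where X_S = 1 if the K_7 on S is monochromatic.
For a fixed S, the K_7 on S has C(7, 2) = 21 edges. P[all 21 edges red] = (1/2)^21, and likewise for blue, so P[monochromatic] = 2·(1/2)^21 = 2^{1 − 21} = 1/1048576.
Summing: E[X] = C(36, 7) · 2^{1 − 21} = 8347680 · 1/1048576 = 260865/32768.
Numerically: E[X] ≈ 7.96097.

E[X] = C(36,7)·2^(1−C(7,2)) = 260865/32768 ≈ 7.96097.


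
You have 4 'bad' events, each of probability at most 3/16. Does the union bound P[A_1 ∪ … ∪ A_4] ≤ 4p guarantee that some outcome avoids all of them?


Union bound: P[∪_{i=1}^{4} A_i] ≤ Σ_i P[A_i] ≤ 4·p = 4·(3/16) = 3/4.
Numerically: 3/4 ≈ 0.7500.
Is 3/4 < 1? YES.
Since P[∪ A_i] ≤ 3/4 < 1, the complement has P[∩ A_i^c] ≥ 1 − 3/4 = 1/4 > 0, so some outcome avoids every A_i.

4·p = 3/4 ≈ 0.7500; existence CERTIFIED by the union bound.


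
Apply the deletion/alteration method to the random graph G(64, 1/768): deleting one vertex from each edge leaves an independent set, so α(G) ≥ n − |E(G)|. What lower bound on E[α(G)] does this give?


E[|E(G)|] = C(64, 2)·p = 2016 · (1/768) = 21/8.
E[α(G)] ≥ n − E[|E(G)|] = 64 − 21/8 = 491/8.
Numerically: ≈ 61.375.
(This is only a lower bound; the true E[α(G)] may be larger.)

E[α(G)] ≥ 491/8 ≈ 61.375.


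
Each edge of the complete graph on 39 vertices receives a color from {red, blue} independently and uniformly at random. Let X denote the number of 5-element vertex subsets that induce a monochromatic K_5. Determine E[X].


Let X = Σ_S X_S over the C(39, 5) = 575757 subsets S of size 5, where X_S = 1 if the K_5 on S is monochromatic.
For a fixed S, the K_5 on S has C(5, 2) = 10 edges. P[all 10 edges red] = (1/2)^10, and likewise for blue, so P[monochromatic] = 2·(1/2)^10 = 2^{1 − 10} = 1/512.
By linearity of expectation: E[X] = C(39, 5) · 2^{1 − 10} = 575757 · 1/512 = 575757/512.
Numerically: E[X] ≈ 1124.525.

E[X] = C(39,5)·2^(1−C(5,2)) = 575757/512 ≈ 1124.525.


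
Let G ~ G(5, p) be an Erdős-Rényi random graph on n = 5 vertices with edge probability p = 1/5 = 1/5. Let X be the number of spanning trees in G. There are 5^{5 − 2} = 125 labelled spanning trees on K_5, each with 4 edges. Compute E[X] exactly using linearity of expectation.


K_5 has 5^{5 − 2} = 125 labelled spanning trees.
For each such spanning tree H, let X_H = 1 if all 4 edges of H are present in G. Then P[X_H = 1] = p^{4} = (1/5)^{4} = 1/625.
Summing the indicators: E[X] = Σ_H E[X_H] = 125 · p^{4} = 125 · 1/625 = 1/5.
Numerically: E[X] ≈ 0.2.

E[X] = 125 · (1/5)^{4} = 1/5 ≈ 0.2.


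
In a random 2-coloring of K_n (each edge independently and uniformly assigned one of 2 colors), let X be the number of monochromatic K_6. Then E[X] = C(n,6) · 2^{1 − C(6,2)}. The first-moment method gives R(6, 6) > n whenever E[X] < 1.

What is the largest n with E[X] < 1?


We need C(n, 6) · 2^{1 − 15} < 1, i.e. C(n, 6) < 2^{15 − 1} = 16384.
Check values of n near the boundary:
  n = 11: C(11, 6) = 462; 462 < 16384? YES
  n = 12: C(12, 6) = 924; 924 < 16384? YES
  n = 13: C(13, 6) = 1716; 1716 < 16384? YES
  n = 14: C(14, 6) = 3003; 3003 < 16384? YES
  n = 15: C(15, 6) = 5005; 5005 < 16384? YES
  n = 16: C(16, 6) = 8008; 8008 < 16384? YES
  n = 17: C(17, 6) = 12376; 12376 < 16384? YES
  n = 18: C(18, 6) = 18564; 18564 < 16384? NO
  n = 19: C(19, 6) = 27132; 27132 < 16384? NO
The largest n with C(n, 6) < 16384 is n = 17 (where E[X] = 1547/2048 ≈ 0.7553711). Hence R(6, 6) > 17, i.e. R(6, 6) ≥ 18.

Largest n = 17; hence R(6, 6) > 17.


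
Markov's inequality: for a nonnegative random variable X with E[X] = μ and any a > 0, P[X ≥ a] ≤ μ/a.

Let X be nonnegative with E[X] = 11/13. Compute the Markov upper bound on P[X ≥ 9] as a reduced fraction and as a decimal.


μ = E[X] = 11/13, a = 9.
Markov: P[X ≥ 9] ≤ μ/a = (11/13)/9 = 11/117.
Numerically: ≈ 0.094.
(Since a = 9 > μ = 0.846, the bound 11/117 is < 1 and informative.)

P[X ≥ 9] ≤ 11/117 ≈ 0.094.


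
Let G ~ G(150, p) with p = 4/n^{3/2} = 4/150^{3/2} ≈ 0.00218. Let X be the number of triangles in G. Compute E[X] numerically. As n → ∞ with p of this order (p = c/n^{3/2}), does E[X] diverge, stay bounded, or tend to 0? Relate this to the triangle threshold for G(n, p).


Number of potential triangles: C(150, 3) = 551300.
Each occurs with probability p³ ≈ (0.00218)³ ≈ 1.03221e-08.
By linearity: E[X] = C(150, 3)·p³ ≈ 551300 · 1.03221e-08 ≈ 0.006.
Since α = 3/2 > 1, p = c/n^{3/2} = o(1/n) is below the triangle threshold p ~ 1/n. Asymptotically E[X] ~ (c³/6)·n^{3(1−α)} = (4³/6)·n^{-1.5} → 0, so by Markov's inequality G has no triangles w.h.p.

E[X] ≈ 0.006; in regime p = Θ(1/n^{3/2}) E[X] tends to 0 (below the triangle threshold p ~ 1/n).


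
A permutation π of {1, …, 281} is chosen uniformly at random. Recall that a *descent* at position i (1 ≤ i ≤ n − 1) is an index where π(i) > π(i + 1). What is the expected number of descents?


Write X = Σ X_I over i = 1, …, 280, with X_I the indicator of one descent.
There are 280 indicators.
For each fixed i, the pair (π(i), π(i+1)) is a uniformly random ordered pair of distinct values from {1, …, 281}; by symmetry P[π(i) > π(i+1)] = 1/2.
By linearity: E[X] = 280 · (1/2) = (281 − 1) · (1/2) = 140 ≈ 140.000000.

E[X] = 140 = 140.000000.


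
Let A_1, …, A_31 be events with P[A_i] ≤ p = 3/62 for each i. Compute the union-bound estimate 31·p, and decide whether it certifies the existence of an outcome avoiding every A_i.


Union bound: P[∪_{i=1}^{31} A_i] ≤ Σ_i P[A_i] ≤ 31·p = 31·(3/62) = 3/2.
Numerically: 3/2 ≈ 1.500000.
Is 3/2 < 1? NO.
Since the bound 3/2 is ≥ 1, the union bound is uninformative here; it does NOT by itself certify existence.

31·p = 3/2 ≈ 1.500000; existence NOT certified by the union bound.


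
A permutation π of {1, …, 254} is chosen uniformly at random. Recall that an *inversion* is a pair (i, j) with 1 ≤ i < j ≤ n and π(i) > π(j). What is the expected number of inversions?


Write X = Σ X_I over the C(254, 2) = 32131 pairs i < j, with X_I the indicator of one inversion.
There are 32131 indicators.
For each fixed pair i < j, the values π(i) and π(j) are two distinct elements of {1, …, 254} in uniformly random order; by symmetry P[π(i) > π(j)] = 1/2.
By linearity: E[X] = 32131 · (1/2) = C(254, 2) · (1/2) = 32131/2 = 32131/2 ≈ 16065.50000.

E[X] = 32131/2 = 16065.50000.


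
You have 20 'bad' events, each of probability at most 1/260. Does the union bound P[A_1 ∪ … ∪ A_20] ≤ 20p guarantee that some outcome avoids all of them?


Union bound: P[∪_{i=1}^{20} A_i] ≤ Σ_i P[A_i] ≤ 20·p = 20·(1/260) = 1/13.
Numerically: 1/13 ≈ 0.076923.
Is 1/13 < 1? YES.
Since P[∪ A_i] ≤ 1/13 < 1, the complement has P[∩ A_i^c] ≥ 1 − 1/13 = 12/13 > 0, so some outcome avoids every A_i.

20·p = 1/13 ≈ 0.076923; existence CERTIFIED by the union bound.


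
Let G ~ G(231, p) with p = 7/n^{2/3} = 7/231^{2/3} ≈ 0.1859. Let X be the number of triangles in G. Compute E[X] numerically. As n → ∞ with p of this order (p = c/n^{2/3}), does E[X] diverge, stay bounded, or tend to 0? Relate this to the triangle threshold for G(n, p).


Number of potential triangles: C(231, 3) = 2027795.
Each occurs with probability p³ ≈ (0.1859)³ ≈ 6.427916e-03.
By linearity: E[X] = C(231, 3)·p³ ≈ 2027795 · 6.427916e-03 ≈ 13034.4949.
Since α = 2/3 < 1, p = c/n^{2/3} ≫ 1/n is above the triangle threshold p ~ 1/n. Asymptotically E[X] ~ (c³/6)·n^{3(1−α)} = (7³/6)·n^{1} → ∞; triangles are abundant w.h.p.

E[X] ≈ 13034.4949; in regime p = Θ(1/n^{2/3}) E[X] diverges (above the triangle threshold p ~ 1/n).


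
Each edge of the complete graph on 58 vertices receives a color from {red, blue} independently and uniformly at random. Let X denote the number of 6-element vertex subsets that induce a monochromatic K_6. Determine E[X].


Let X = Σ_S X_S over the C(58, 6) = 40475358 subsets S of size 6, where X_S = 1 if the K_6 on S is monochromatic.
For a fixed S, the K_6 on S has C(6, 2) = 15 edges. P[all 15 edges red] = (1/2)^15, and likewise for blue, so P[monochromatic] = 2·(1/2)^15 = 2^{1 − 15} = 1/16384.
By linearity: E[X] = C(58, 6) · 2^{1 − 15} = 40475358 · 1/16384 = 20237679/8192.
Numerically: E[X] ≈ 2470.4198.

E[X] = C(58,6)·2^(1−C(6,2)) = 20237679/8192 ≈ 2470.4198.


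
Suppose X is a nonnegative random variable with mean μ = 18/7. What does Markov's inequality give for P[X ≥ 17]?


μ = E[X] = 18/7, a = 17.
Markov: P[X ≥ 17] ≤ μ/a = (18/7)/17 = 18/119.
Numerically: ≈ 0.151261.
(Since a = 17 > μ = 2.571429, the bound 18/119 is < 1 and informative.)

P[X ≥ 17] ≤ 18/119 ≈ 0.151261.


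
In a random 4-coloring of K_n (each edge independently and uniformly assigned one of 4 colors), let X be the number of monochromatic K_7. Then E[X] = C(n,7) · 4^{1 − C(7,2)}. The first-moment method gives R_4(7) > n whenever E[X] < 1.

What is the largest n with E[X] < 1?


We need C(n, 7) · 4^{1 − 21} < 1, i.e. C(n, 7) < 4^{21 − 1} = 1099511627776.
Check values of n near the boundary:
  n = 179: C(179, 7) = 1037437234460; 1037437234460 < 1099511627776? YES
  n = 180: C(180, 7) = 1079414463600; 1079414463600 < 1099511627776? YES
  n = 181: C(181, 7) = 1122839183400; 1122839183400 < 1099511627776? NO
  n = 182: C(182, 7) = 1167752750736; 1167752750736 < 1099511627776? NO
  n = 183: C(183, 7) = 1214197462413; 1214197462413 < 1099511627776? NO
The largest n with C(n, 7) < 1099511627776 is n = 180 (where E[X] = 67463403975/68719476736 ≈ 0.9817). Hence R_4(7) > 180, i.e. R_4(7) ≥ 181.

Largest n = 180; hence R_4(7) > 180.


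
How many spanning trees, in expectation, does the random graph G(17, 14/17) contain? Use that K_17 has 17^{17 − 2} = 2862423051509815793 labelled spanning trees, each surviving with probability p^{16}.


K_17 has 17^{17 − 2} = 2862423051509815793 labelled spanning trees.
For each such spanning tree H, let X_H = 1 if all 16 edges of H are present in G. Then P[X_H = 1] = p^{16} = (14/17)^{16} = 2177953337809371136/48661191875666868481.
Summing the indicators: E[X] = Σ_H E[X_H] = 2862423051509815793 · p^{16} = 2862423051509815793 · 2177953337809371136/48661191875666868481 = 2177953337809371136/17.
Numerically: E[X] ≈ 1.28115e+17.

E[X] = 2862423051509815793 · (14/17)^{16} = 2177953337809371136/17 ≈ 1.28115e+17.


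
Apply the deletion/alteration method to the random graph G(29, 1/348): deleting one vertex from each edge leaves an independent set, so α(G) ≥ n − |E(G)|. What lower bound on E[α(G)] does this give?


E[|E(G)|] = C(29, 2)·p = 406 · (1/348) = 7/6.
E[α(G)] ≥ n − E[|E(G)|] = 29 − 7/6 = 167/6.
Numerically: ≈ 27.8333.
(This is only a lower bound; the true E[α(G)] may be larger.)

E[α(G)] ≥ 167/6 ≈ 27.8333.


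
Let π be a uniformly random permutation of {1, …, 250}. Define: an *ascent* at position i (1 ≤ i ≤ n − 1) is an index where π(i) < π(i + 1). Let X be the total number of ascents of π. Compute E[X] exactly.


Write X = Σ X_I over i = 1, …, 249, with X_I the indicator of one ascent.
There are 249 indicators.
For each fixed i, the pair (π(i), π(i+1)) is a uniformly random ordered pair of distinct values from {1, …, 250}; by symmetry P[π(i) < π(i+1)] = 1/2.
By linearity: E[X] = 249 · (1/2) = (250 − 1) · (1/2) = 249/2 ≈ 124.500000.

E[X] = 249/2 = 124.500000.


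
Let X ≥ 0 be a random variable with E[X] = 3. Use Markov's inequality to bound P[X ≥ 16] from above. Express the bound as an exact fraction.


μ = E[X] = 3, a = 16.
Markov: P[X ≥ 16] ≤ μ/a = (3)/16 = 3/16.
Numerically: ≈ 0.188.
(Since a = 16 > μ = 3.000, the bound 3/16 is < 1 and informative.)

P[X ≥ 16] ≤ 3/16 ≈ 0.188.


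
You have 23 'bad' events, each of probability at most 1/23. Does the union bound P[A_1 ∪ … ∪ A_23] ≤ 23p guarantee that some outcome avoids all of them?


Union bound: P[∪_{i=1}^{23} A_i] ≤ Σ_i P[A_i] ≤ 23·p = 23·(1/23) = 1.
Numerically: 1 ≈ 1.000.
Is 1 < 1? NO.
Since the bound 1 is ≥ 1, the union bound is uninformative here; it does NOT by itself certify existence.

23·p = 1 ≈ 1.000; existence NOT certified by the union bound.


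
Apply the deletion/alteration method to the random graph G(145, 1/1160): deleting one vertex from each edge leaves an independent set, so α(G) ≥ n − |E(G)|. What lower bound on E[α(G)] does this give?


E[|E(G)|] = C(145, 2)·p = 10440 · (1/1160) = 9.
E[α(G)] ≥ n − E[|E(G)|] = 145 − 9 = 136.
Numerically: ≈ 136.0000.
(This is only a lower bound; the true E[α(G)] may be larger.)

E[α(G)] ≥ 136 ≈ 136.0000.


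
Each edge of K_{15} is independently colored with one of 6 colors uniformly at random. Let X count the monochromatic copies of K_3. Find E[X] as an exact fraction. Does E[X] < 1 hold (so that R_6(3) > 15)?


E[X] = C(15, 3) · 6^{1 − 3} = 455 · 6^{−2} = 455/36.
As a reduced fraction: E[X] = 455/36 ≈ 12.63889.
Is E[X] < 1? NO.
Since E[X] ≥ 1, the first-moment bound is inconclusive at n = 15; it does NOT by itself certify R_6(3) > 15.

E[X] = 455/36 ≈ 12.63889; E[X] ≥ 1; first-moment method inconclusive here.


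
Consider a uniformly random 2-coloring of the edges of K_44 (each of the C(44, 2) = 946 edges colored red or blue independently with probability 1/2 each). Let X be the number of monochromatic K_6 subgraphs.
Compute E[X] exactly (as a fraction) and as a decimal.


Let X = Σ_S X_S over the C(44, 6) = 7059052 subsets S of size 6, where X_S = 1 if the K_6 on S is monochromatic.
For a fixed S, the K_6 on S has C(6, 2) = 15 edges. P[all 15 edges red] = (1/2)^15, and likewise for blue, so P[monochromatic] = 2·(1/2)^15 = 2^{1 − 15} = 1/16384.
Summing: E[X] = C(44, 6) · 2^{1 − 15} = 7059052 · 1/16384 = 1764763/4096.
Numerically: E[X] ≈ 430.8503.

E[X] = C(44,6)·2^(1−C(6,2)) = 1764763/4096 ≈ 430.8503.


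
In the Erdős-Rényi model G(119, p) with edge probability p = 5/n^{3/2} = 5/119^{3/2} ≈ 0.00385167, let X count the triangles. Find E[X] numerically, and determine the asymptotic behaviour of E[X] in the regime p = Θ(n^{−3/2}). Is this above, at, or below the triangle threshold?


Number of potential triangles: C(119, 3) = 273819.
Each occurs with probability p³ ≈ (0.00385167)³ ≈ 5.71411119e-08.
By linearity: E[X] = C(119, 3)·p³ ≈ 273819 · 5.71411119e-08 ≈ 0.015646.
Since α = 3/2 > 1, p = c/n^{3/2} = o(1/n) is below the triangle threshold p ~ 1/n. Asymptotically E[X] ~ (c³/6)·n^{3(1−α)} = (5³/6)·n^{-1.5} → 0, so by Markov's inequality G has no triangles w.h.p.

E[X] ≈ 0.015646; in regime p = Θ(1/n^{3/2}) E[X] tends to 0 (below the triangle threshold p ~ 1/n).


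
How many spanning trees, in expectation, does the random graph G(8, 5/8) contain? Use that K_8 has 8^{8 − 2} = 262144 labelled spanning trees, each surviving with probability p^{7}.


K_8 has 8^{8 − 2} = 262144 labelled spanning trees.
For each such spanning tree H, let X_H = 1 if all 7 edges of H are present in G. Then P[X_H = 1] = p^{7} = (5/8)^{7} = 78125/2097152.
Summing the indicators: E[X] = Σ_H E[X_H] = 262144 · p^{7} = 262144 · 78125/2097152 = 78125/8.
Numerically: E[X] ≈ 9766.

E[X] = 262144 · (5/8)^{7} = 78125/8 ≈ 9766.


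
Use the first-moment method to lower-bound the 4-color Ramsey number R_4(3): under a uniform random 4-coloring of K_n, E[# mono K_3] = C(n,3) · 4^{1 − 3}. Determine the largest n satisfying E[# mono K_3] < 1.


We need C(n, 3) · 4^{1 − 3} < 1, i.e. C(n, 3) < 4^{3 − 1} = 16.
Check values of n near the boundary:
  n = 3: C(3, 3) = 1; 1 < 16? YES
  n = 4: C(4, 3) = 4; 4 < 16? YES
  n = 5: C(5, 3) = 10; 10 < 16? YES
  n = 6: C(6, 3) = 20; 20 < 16? NO
  n = 7: C(7, 3) = 35; 35 < 16? NO
The largest n with C(n, 3) < 16 is n = 5 (where E[X] = 5/8 ≈ 0.625). Hence R_4(3) > 5, i.e. R_4(3) ≥ 6.

Largest n = 5; hence R_4(3) > 5.


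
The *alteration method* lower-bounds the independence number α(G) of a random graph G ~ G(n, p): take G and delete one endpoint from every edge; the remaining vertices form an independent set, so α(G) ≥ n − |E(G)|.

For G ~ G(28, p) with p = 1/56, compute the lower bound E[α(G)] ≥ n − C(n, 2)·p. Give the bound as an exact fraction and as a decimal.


E[|E(G)|] = C(28, 2)·p = 378 · (1/56) = 27/4.
E[α(G)] ≥ n − E[|E(G)|] = 28 − 27/4 = 85/4.
Numerically: ≈ 21.25000.
(This is only a lower bound; the true E[α(G)] may be larger.)

E[α(G)] ≥ 85/4 ≈ 21.25000.


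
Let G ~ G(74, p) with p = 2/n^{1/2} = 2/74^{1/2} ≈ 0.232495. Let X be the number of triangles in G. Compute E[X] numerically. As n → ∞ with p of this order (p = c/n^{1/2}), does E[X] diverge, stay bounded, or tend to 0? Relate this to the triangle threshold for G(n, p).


Number of potential triangles: C(74, 3) = 64824.
Each occurs with probability p³ ≈ (0.232495)³ ≈ 1.25673123e-02.
By linearity: E[X] = C(74, 3)·p³ ≈ 64824 · 1.25673123e-02 ≈ 814.663452.
Since α = 1/2 < 1, p = c/n^{1/2} ≫ 1/n is above the triangle threshold p ~ 1/n. Asymptotically E[X] ~ (c³/6)·n^{3(1−α)} = (2³/6)·n^{1.5} → ∞; triangles are abundant w.h.p.

E[X] ≈ 814.663452; in regime p = Θ(1/n^{1/2}) E[X] diverges (above the triangle threshold p ~ 1/n).


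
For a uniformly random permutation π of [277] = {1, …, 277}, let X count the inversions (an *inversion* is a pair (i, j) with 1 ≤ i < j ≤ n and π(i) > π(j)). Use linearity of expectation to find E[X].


Write X = Σ X_I over the C(277, 2) = 38226 pairs i < j, with X_I the indicator of one inversion.
There are 38226 indicators.
For each fixed pair i < j, the values π(i) and π(j) are two distinct elements of {1, …, 277} in uniformly random order; by symmetry P[π(i) > π(j)] = 1/2.
By linearity: E[X] = 38226 · (1/2) = C(277, 2) · (1/2) = 38226/2 = 19113 ≈ 19113.000.

E[X] = 19113 = 19113.000.


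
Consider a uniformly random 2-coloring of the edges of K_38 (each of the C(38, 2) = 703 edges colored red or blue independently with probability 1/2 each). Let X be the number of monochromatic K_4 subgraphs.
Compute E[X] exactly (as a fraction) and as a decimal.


Let X = Σ_S X_S over the C(38, 4) = 73815 subsets S of size 4, where X_S = 1 if the K_4 on S is monochromatic.
For a fixed S, the K_4 on S has C(4, 2) = 6 edges. P[all 6 edges red] = (1/2)^6, and likewise for blue, so P[monochromatic] = 2·(1/2)^6 = 2^{1 − 6} = 1/32.
By linearity of expectation: E[X] = C(38, 4) · 2^{1 − 6} = 73815 · 1/32 = 73815/32.
Numerically: E[X] ≈ 2306.71875.

E[X] = C(38,4)·2^(1−C(4,2)) = 73815/32 ≈ 2306.71875.


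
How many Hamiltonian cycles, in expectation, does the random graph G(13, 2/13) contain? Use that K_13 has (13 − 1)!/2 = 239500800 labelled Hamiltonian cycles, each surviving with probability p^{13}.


K_13 has (13 − 1)!/2 = 239500800 labelled Hamiltonian cycles.
For each such Hamiltonian cycle H, let X_H = 1 if all 13 edges of H are present in G. Then P[X_H = 1] = p^{13} = (2/13)^{13} = 8192/302875106592253.
By linearity: E[X] = Σ_H E[X_H] = 239500800 · p^{13} = 239500800 · 8192/302875106592253 = 1961990553600/302875106592253.
Numerically: E[X] ≈ 0.0064779.

E[X] = 239500800 · (2/13)^{13} = 1961990553600/302875106592253 ≈ 0.0064779.


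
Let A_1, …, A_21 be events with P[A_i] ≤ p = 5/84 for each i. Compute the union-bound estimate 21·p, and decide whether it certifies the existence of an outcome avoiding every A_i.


Union bound: P[∪_{i=1}^{21} A_i] ≤ Σ_i P[A_i] ≤ 21·p = 21·(5/84) = 5/4.
Numerically: 5/4 ≈ 1.2500.
Is 5/4 < 1? NO.
Since the bound 5/4 is ≥ 1, the union bound is uninformative here; it does NOT by itself certify existence.

21·p = 5/4 ≈ 1.2500; existence NOT certified by the union bound.


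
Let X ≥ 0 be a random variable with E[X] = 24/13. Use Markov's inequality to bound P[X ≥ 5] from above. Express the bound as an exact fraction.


μ = E[X] = 24/13, a = 5.
Markov: P[X ≥ 5] ≤ μ/a = (24/13)/5 = 24/65.
Numerically: ≈ 0.369231.
(Since a = 5 > μ = 1.846154, the bound 24/65 is < 1 and informative.)

P[X ≥ 5] ≤ 24/65 ≈ 0.369231.


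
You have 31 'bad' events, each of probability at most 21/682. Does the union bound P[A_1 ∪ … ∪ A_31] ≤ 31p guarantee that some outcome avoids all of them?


Union bound: P[∪_{i=1}^{31} A_i] ≤ Σ_i P[A_i] ≤ 31·p = 31·(21/682) = 21/22.
Numerically: 21/22 ≈ 0.9545455.
Is 21/22 < 1? YES.
Since P[∪ A_i] ≤ 21/22 < 1, the complement has P[∩ A_i^c] ≥ 1 − 21/22 = 1/22 > 0, so some outcome avoids every A_i.

31·p = 21/22 ≈ 0.9545455; existence CERTIFIED by the union bound.


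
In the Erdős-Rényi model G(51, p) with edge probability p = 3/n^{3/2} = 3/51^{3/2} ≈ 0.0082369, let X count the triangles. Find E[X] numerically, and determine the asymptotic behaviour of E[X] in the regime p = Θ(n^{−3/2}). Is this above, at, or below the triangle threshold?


Number of potential triangles: C(51, 3) = 20825.
Each occurs with probability p³ ≈ (0.0082369)³ ≈ 5.5885350e-07.
By linearity: E[X] = C(51, 3)·p³ ≈ 20825 · 5.5885350e-07 ≈ 0.01164.
Since α = 3/2 > 1, p = c/n^{3/2} = o(1/n) is below the triangle threshold p ~ 1/n. Asymptotically E[X] ~ (c³/6)·n^{3(1−α)} = (3³/6)·n^{-1.5} → 0, so by Markov's inequality G has no triangles w.h.p.

E[X] ≈ 0.01164; in regime p = Θ(1/n^{3/2}) E[X] tends to 0 (below the triangle threshold p ~ 1/n).


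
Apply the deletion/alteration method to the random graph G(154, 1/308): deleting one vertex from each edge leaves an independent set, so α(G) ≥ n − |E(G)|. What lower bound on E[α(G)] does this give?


E[|E(G)|] = C(154, 2)·p = 11781 · (1/308) = 153/4.
E[α(G)] ≥ n − E[|E(G)|] = 154 − 153/4 = 463/4.
Numerically: ≈ 115.7500.
(This is only a lower bound; the true E[α(G)] may be larger.)

E[α(G)] ≥ 463/4 ≈ 115.7500.


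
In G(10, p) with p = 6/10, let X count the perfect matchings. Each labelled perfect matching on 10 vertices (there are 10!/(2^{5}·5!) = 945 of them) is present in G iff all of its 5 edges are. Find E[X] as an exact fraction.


K_10 has 10!/(2^{5}·5!) = 945 labelled perfect matchings.
For each such perfect matching H, let X_H = 1 if all 5 edges of H are present in G. Then P[X_H = 1] = p^{5} = (3/5)^{5} = 243/3125.
By linearity of expectation: E[X] = Σ_H E[X_H] = 945 · p^{5} = 945 · 243/3125 = 45927/625.
Numerically: E[X] ≈ 73.48.

E[X] = 945 · (3/5)^{5} = 45927/625 ≈ 73.48.


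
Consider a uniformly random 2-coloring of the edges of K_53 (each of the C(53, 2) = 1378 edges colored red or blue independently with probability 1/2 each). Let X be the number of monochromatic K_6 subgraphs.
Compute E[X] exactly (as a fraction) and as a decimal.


Let X = Σ_S X_S over the C(53, 6) = 22957480 subsets S of size 6, where X_S = 1 if the K_6 on S is monochromatic.
For a fixed S, the K_6 on S has C(6, 2) = 15 edges. P[all 15 edges red] = (1/2)^15, and likewise for blue, so P[monochromatic] = 2·(1/2)^15 = 2^{1 − 15} = 1/16384.
By linearity of expectation: E[X] = C(53, 6) · 2^{1 − 15} = 22957480 · 1/16384 = 2869685/2048.
Numerically: E[X] ≈ 1401.21338.

E[X] = C(53,6)·2^(1−C(6,2)) = 2869685/2048 ≈ 1401.21338.


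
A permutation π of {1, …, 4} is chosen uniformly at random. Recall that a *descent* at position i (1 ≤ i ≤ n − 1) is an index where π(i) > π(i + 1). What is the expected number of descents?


Write X = Σ X_I over i = 1, …, 3, with X_I the indicator of one descent.
There are 3 indicators.
For each fixed i, the pair (π(i), π(i+1)) is a uniformly random ordered pair of distinct values from {1, …, 4}; by symmetry P[π(i) > π(i+1)] = 1/2.
By linearity: E[X] = 3 · (1/2) = (4 − 1) · (1/2) = 3/2 ≈ 1.50000.

E[X] = 3/2 = 1.50000.


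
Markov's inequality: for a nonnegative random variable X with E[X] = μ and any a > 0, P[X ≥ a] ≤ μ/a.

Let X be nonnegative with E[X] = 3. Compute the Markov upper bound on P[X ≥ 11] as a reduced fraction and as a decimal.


μ = E[X] = 3, a = 11.
Markov: P[X ≥ 11] ≤ μ/a = (3)/11 = 3/11.
Numerically: ≈ 0.272727.
(Since a = 11 > μ = 3.000000, the bound 3/11 is < 1 and informative.)

P[X ≥ 11] ≤ 3/11 ≈ 0.272727.


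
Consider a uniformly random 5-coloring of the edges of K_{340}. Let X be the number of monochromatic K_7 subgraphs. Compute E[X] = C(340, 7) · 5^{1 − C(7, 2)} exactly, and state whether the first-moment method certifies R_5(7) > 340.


E[X] = C(340, 7) · 5^{1 − 21} = 97932136940560 · 5^{−20} = 97932136940560/95367431640625.
As a reduced fraction: E[X] = 19586427388112/19073486328125 ≈ 1.0269.
Is E[X] < 1? NO.
Since E[X] ≥ 1, the first-moment bound is inconclusive at n = 340; it does NOT by itself certify R_5(7) > 340.

E[X] = 19586427388112/19073486328125 ≈ 1.0269; E[X] ≥ 1; first-moment method inconclusive here.


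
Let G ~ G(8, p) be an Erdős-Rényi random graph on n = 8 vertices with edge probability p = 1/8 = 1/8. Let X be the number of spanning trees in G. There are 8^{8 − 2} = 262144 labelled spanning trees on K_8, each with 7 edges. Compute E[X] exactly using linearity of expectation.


K_8 has 8^{8 − 2} = 262144 labelled spanning trees.
For each such spanning tree H, let X_H = 1 if all 7 edges of H are present in G. Then P[X_H = 1] = p^{7} = (1/8)^{7} = 1/2097152.
By linearity of expectation: E[X] = Σ_H E[X_H] = 262144 · p^{7} = 262144 · 1/2097152 = 1/8.
Numerically: E[X] ≈ 0.125.

E[X] = 262144 · (1/8)^{7} = 1/8 ≈ 0.125.


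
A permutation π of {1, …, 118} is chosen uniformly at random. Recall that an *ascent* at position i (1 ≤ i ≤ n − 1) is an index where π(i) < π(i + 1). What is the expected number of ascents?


Write X = Σ X_I over i = 1, …, 117, with X_I the indicator of one ascent.
There are 117 indicators.
For each fixed i, the pair (π(i), π(i+1)) is a uniformly random ordered pair of distinct values from {1, …, 118}; by symmetry P[π(i) < π(i+1)] = 1/2.
By linearity: E[X] = 117 · (1/2) = (118 − 1) · (1/2) = 117/2 ≈ 58.5000.

E[X] = 117/2 = 58.5000.


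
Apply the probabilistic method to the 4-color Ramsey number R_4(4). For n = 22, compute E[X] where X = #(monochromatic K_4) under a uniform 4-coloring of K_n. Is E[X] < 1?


E[X] = C(22, 4) · 4^{1 − 6} = 7315 · 4^{−5} = 7315/1024.
As a reduced fraction: E[X] = 7315/1024 ≈ 7.14355.
Is E[X] < 1? NO.
Since E[X] ≥ 1, the first-moment bound is inconclusive at n = 22; it does NOT by itself certify R_4(4) > 22.

E[X] = 7315/1024 ≈ 7.14355; E[X] ≥ 1; first-moment method inconclusive here.


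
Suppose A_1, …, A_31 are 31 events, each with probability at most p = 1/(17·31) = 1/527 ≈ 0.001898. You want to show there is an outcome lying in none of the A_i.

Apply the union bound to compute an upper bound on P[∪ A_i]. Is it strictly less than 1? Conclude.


Union bound: P[∪_{i=1}^{31} A_i] ≤ Σ_i P[A_i] ≤ 31·p = 31·(1/527) = 1/17.
Numerically: 1/17 ≈ 0.058824.
Is 1/17 < 1? YES.
Since P[∪ A_i] ≤ 1/17 < 1, the complement has P[∩ A_i^c] ≥ 1 − 1/17 = 16/17 > 0, so some outcome avoids every A_i.

31·p = 1/17 ≈ 0.058824; existence CERTIFIED by the union bound.


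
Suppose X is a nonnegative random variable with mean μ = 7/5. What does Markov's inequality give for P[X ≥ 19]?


μ = E[X] = 7/5, a = 19.
Markov: P[X ≥ 19] ≤ μ/a = (7/5)/19 = 7/95.
Numerically: ≈ 0.0737.
(Since a = 19 > μ = 1.4000, the bound 7/95 is < 1 and informative.)

P[X ≥ 19] ≤ 7/95 ≈ 0.0737.


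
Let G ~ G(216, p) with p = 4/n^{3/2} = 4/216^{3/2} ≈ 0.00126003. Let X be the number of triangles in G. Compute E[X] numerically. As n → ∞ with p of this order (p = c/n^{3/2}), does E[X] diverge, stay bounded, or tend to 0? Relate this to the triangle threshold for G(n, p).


Number of potential triangles: C(216, 3) = 1656360.
Each occurs with probability p³ ≈ (0.00126003)³ ≈ 2.00049787e-09.
By linearity: E[X] = C(216, 3)·p³ ≈ 1656360 · 2.00049787e-09 ≈ 0.003314.
Since α = 3/2 > 1, p = c/n^{3/2} = o(1/n) is below the triangle threshold p ~ 1/n. Asymptotically E[X] ~ (c³/6)·n^{3(1−α)} = (4³/6)·n^{-1.5} → 0, so by Markov's inequality G has no triangles w.h.p.

E[X] ≈ 0.003314; in regime p = Θ(1/n^{3/2}) E[X] tends to 0 (below the triangle threshold p ~ 1/n).


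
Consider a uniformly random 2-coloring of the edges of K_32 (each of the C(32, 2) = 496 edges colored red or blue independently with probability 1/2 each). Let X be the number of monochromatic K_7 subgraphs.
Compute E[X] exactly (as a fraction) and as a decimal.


Let X = Σ_S X_S over the C(32, 7) = 3365856 subsets S of size 7, where X_S = 1 if the K_7 on S is monochromatic.
For a fixed S, the K_7 on S has C(7, 2) = 21 edges. P[all 21 edges red] = (1/2)^21, and likewise for blue, so P[monochromatic] = 2·(1/2)^21 = 2^{1 − 21} = 1/1048576.
By linearity of expectation: E[X] = C(32, 7) · 2^{1 − 21} = 3365856 · 1/1048576 = 105183/32768.
Numerically: E[X] ≈ 3.2099.

E[X] = C(32,7)·2^(1−C(7,2)) = 105183/32768 ≈ 3.2099.


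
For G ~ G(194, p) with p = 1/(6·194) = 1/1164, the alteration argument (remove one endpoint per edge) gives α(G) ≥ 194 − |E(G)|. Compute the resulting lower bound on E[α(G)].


E[|E(G)|] = C(194, 2)·p = 18721 · (1/1164) = 193/12.
E[α(G)] ≥ n − E[|E(G)|] = 194 − 193/12 = 2135/12.
Numerically: ≈ 177.9167.
(This is only a lower bound; the true E[α(G)] may be larger.)

E[α(G)] ≥ 2135/12 ≈ 177.9167.


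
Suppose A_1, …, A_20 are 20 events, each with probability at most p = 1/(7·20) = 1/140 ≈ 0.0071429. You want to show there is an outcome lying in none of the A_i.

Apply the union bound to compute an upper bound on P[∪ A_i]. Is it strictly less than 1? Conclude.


Union bound: P[∪_{i=1}^{20} A_i] ≤ Σ_i P[A_i] ≤ 20·p = 20·(1/140) = 1/7.
Numerically: 1/7 ≈ 0.1428571.
Is 1/7 < 1? YES.
Since P[∪ A_i] ≤ 1/7 < 1, the complement has P[∩ A_i^c] ≥ 1 − 1/7 = 6/7 > 0, so some outcome avoids every A_i.

20·p = 1/7 ≈ 0.1428571; existence CERTIFIED by the union bound.


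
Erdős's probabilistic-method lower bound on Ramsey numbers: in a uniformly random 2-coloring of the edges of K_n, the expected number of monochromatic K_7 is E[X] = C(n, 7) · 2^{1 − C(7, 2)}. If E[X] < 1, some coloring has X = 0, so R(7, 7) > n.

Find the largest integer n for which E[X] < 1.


We need C(n, 7) · 2^{1 − 21} < 1, i.e. C(n, 7) < 2^{21 − 1} = 1048576.
Check values of n near the boundary:
  n = 23: C(23, 7) = 245157; 245157 < 1048576? YES
  n = 24: C(24, 7) = 346104; 346104 < 1048576? YES
  n = 25: C(25, 7) = 480700; 480700 < 1048576? YES
  n = 26: C(26, 7) = 657800; 657800 < 1048576? YES
  n = 27: C(27, 7) = 888030; 888030 < 1048576? YES
  n = 28: C(28, 7) = 1184040; 1184040 < 1048576? NO
  n = 29: C(29, 7) = 1560780; 1560780 < 1048576? NO
  n = 30: C(30, 7) = 2035800; 2035800 < 1048576? NO
The largest n with C(n, 7) < 1048576 is n = 27 (where E[X] = 444015/524288 ≈ 0.84689). Hence R(7, 7) > 27, i.e. R(7, 7) ≥ 28.

Largest n = 27; hence R(7, 7) > 27.


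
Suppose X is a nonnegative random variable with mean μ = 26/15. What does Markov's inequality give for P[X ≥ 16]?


μ = E[X] = 26/15, a = 16.
Markov: P[X ≥ 16] ≤ μ/a = (26/15)/16 = 13/120.
Numerically: ≈ 0.108.
(Since a = 16 > μ = 1.733, the bound 13/120 is < 1 and informative.)

P[X ≥ 16] ≤ 13/120 ≈ 0.108.


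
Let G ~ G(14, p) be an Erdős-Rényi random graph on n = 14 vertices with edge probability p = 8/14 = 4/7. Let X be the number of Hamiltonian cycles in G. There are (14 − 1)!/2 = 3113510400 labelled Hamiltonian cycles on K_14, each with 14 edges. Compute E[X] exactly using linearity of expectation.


K_14 has (14 − 1)!/2 = 3113510400 labelled Hamiltonian cycles.
For each such Hamiltonian cycle H, let X_H = 1 if all 14 edges of H are present in G. Then P[X_H = 1] = p^{14} = (4/7)^{14} = 268435456/678223072849.
By linearity: E[X] = Σ_H E[X_H] = 3113510400 · p^{14} = 3113510400 · 268435456/678223072849 = 119396654854963200/96889010407.
Numerically: E[X] ≈ 1.23e+06.

E[X] = 3113510400 · (4/7)^{14} = 119396654854963200/96889010407 ≈ 1.23e+06.


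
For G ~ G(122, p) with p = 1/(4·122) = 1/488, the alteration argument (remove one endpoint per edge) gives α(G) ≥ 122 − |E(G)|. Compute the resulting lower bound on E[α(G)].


E[|E(G)|] = C(122, 2)·p = 7381 · (1/488) = 121/8.
E[α(G)] ≥ n − E[|E(G)|] = 122 − 121/8 = 855/8.
Numerically: ≈ 106.875.
(This is only a lower bound; the true E[α(G)] may be larger.)

E[α(G)] ≥ 855/8 ≈ 106.875.


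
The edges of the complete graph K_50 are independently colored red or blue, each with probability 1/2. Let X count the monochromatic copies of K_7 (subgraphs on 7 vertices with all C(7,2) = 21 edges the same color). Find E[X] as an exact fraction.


Let X = Σ_S X_S over the C(50, 7) = 99884400 subsets S of size 7, where X_S = 1 if the K_7 on S is monochromatic.
For a fixed S, the K_7 on S has C(7, 2) = 21 edges. P[all 21 edges red] = (1/2)^21, and likewise for blue, so P[monochromatic] = 2·(1/2)^21 = 2^{1 − 21} = 1/1048576.
Summing: E[X] = C(50, 7) · 2^{1 − 21} = 99884400 · 1/1048576 = 6242775/65536.
Numerically: E[X] ≈ 95.257187.

E[X] = C(50,7)·2^(1−C(7,2)) = 6242775/65536 ≈ 95.257187.


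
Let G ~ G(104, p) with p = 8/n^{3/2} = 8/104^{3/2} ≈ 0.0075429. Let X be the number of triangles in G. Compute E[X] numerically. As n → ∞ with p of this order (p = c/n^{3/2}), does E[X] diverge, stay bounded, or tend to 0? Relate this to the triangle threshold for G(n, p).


Number of potential triangles: C(104, 3) = 182104.
Each occurs with probability p³ ≈ (0.0075429)³ ≈ 4.2916069e-07.
By linearity: E[X] = C(104, 3)·p³ ≈ 182104 · 4.2916069e-07 ≈ 0.07815.
Since α = 3/2 > 1, p = c/n^{3/2} = o(1/n) is below the triangle threshold p ~ 1/n. Asymptotically E[X] ~ (c³/6)·n^{3(1−α)} = (8³/6)·n^{-1.5} → 0, so by Markov's inequality G has no triangles w.h.p.

E[X] ≈ 0.07815; in regime p = Θ(1/n^{3/2}) E[X] tends to 0 (below the triangle threshold p ~ 1/n).


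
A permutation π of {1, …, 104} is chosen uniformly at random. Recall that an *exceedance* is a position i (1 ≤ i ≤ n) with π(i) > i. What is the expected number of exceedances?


Write X = Σ_{i=1}^{104} X_i, where X_i = 1_{π(i) > i}.
For each fixed i, π(i) is uniform over {1, …, 104} (marginal of a uniform permutation), so P[π(i) > i] = (n − i)/n. Summing: Σ_{i=1}^{104} (n − i)/n = (0 + 1 + … + 103)/104 = 104(104 − 1)/(2·104) = (104 − 1)/2.
Hence E[X] = Σ_{i=1}^{104} (104 − i)/104 = 103/2 ≈ 51.500.

E[X] = 103/2 = 51.500.


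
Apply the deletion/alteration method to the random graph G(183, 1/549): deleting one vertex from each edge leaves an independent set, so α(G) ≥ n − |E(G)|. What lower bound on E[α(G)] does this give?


E[|E(G)|] = C(183, 2)·p = 16653 · (1/549) = 91/3.
E[α(G)] ≥ n − E[|E(G)|] = 183 − 91/3 = 458/3.
Numerically: ≈ 152.66667.
(This is only a lower bound; the true E[α(G)] may be larger.)

E[α(G)] ≥ 458/3 ≈ 152.66667.


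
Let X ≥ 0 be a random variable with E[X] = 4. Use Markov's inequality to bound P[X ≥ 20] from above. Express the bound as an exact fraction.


μ = E[X] = 4, a = 20.
Markov: P[X ≥ 20] ≤ μ/a = (4)/20 = 1/5.
Numerically: ≈ 0.20000.
(Since a = 20 > μ = 4.00000, the bound 1/5 is < 1 and informative.)

P[X ≥ 20] ≤ 1/5 ≈ 0.20000.


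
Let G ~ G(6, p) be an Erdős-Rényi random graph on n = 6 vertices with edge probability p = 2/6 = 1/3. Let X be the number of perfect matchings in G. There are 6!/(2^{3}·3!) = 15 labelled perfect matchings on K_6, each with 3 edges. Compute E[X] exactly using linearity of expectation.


K_6 has 6!/(2^{3}·3!) = 15 labelled perfect matchings.
For each such perfect matching H, let X_H = 1 if all 3 edges of H are present in G. Then P[X_H = 1] = p^{3} = (1/3)^{3} = 1/27.
Summing the indicators: E[X] = Σ_H E[X_H] = 15 · p^{3} = 15 · 1/27 = 5/9.
Numerically: E[X] ≈ 0.555556.

E[X] = 15 · (1/3)^{3} = 5/9 ≈ 0.555556.
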